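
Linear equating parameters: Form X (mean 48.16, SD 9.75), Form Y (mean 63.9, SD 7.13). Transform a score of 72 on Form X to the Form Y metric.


slope = SD_Y / SD_X = 7.13 / 9.75 ~ 0.7313
intercept = mean_Y - slope * mean_X = 63.9 - (7.13 / 9.75) * 48.16 ~ 28.6815
Y = slope * X + intercept. To avoid rounding drift from the rounded slope/intercept, evaluate the equivalent form Y = mean_Y + SD_Y * (X - mean_X) / SD_X at full precision:
Y = 63.9 + 7.13 * (72 - 48.16) / 9.75
Y = 63.9 + 7.13 * 23.84 / 9.75
Y = 63.9 + 169.9792 / 9.75
Y = 63.9 + 17.4338
Y = 81.3338

81.3338


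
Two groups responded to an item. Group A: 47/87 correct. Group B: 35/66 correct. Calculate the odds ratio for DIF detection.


Odds_A = 47/40 = 1.175
Odds_B = 35/31 = 1.129
OR = Odds_A / Odds_B = 1.175 / 1.129
Exactly, OR = (47 * 31) / (40 * 35) = 1457 / 1400
OR = 1.0407

1.0407


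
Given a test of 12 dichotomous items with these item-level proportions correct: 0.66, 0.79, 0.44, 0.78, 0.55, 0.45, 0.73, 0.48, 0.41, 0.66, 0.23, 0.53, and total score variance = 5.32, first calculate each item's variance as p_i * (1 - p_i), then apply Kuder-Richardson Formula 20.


For each item, compute p_i * q_i:
  Item 1: 0.66 * 0.34 = 0.2244
  Item 2: 0.79 * 0.21 = 0.1659
  Item 3: 0.44 * 0.56 = 0.2464
  Item 4: 0.78 * 0.22 = 0.1716
  Item 5: 0.55 * 0.45 = 0.2475
  Item 6: 0.45 * 0.55 = 0.2475
  Item 7: 0.73 * 0.27 = 0.1971
  Item 8: 0.48 * 0.52 = 0.2496
  Item 9: 0.41 * 0.59 = 0.2419
  Item 10: 0.66 * 0.34 = 0.2244
  Item 11: 0.23 * 0.77 = 0.1771
  Item 12: 0.53 * 0.47 = 0.2491
Sum(p_i * q_i) = 0.2244 + 0.1659 + 0.2464 + 0.1716 + 0.2475 + 0.2475 + 0.1971 + 0.2496 + 0.2419 + 0.2244 + 0.1771 + 0.2491 = 2.6425
KR-20 = (k/(k-1)) * (1 - Sum(p_i*q_i) / Var_total)
= (12/11) * (1 - 2.6425/5.32)
= 1.0909 * 0.5033
KR-20 = 0.549

0.549


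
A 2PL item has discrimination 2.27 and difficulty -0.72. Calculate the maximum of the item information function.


For 2PL, max info at theta = b = -0.72
I_max = a^2 / 4 = 2.27^2 / 4
= 5.1529 / 4
I_max = 1.2882

1.2882


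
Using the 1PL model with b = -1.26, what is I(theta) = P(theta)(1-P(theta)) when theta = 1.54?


P = 1/(1+exp(-(1.54--1.26))) = 0.9427
I = P*(1-P) = 0.9427 * 0.0573
I = 0.054

0.054


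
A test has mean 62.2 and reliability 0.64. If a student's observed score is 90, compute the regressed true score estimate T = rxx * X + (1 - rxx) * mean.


T_est = rxx * X + (1 - rxx) * mean
T_est = 0.64 * 90 + 0.36 * 62.2
T_est = 57.6 + 22.392
T_est = 79.992

79.992


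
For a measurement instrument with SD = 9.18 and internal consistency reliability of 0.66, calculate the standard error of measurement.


SEM = SD * sqrt(1 - rxx)
SEM = 9.18 * sqrt(1 - 0.66)
SEM = 9.18 * sqrt(0.34) = 9.18 * 0.583095
SEM = 5.3528

5.3528


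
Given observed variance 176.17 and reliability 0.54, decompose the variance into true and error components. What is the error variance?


var_true = rxx * var_obs = 0.54 * 176.17 = 95.1318
var_error = var_obs - var_true
var_error = 176.17 - 95.1318
var_error = 81.0382

81.0382


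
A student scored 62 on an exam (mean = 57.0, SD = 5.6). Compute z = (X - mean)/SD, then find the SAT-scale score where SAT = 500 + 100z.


z = (X - mean) / SD = (62 - 57.0) / 5.6
z = 5.0 / 5.6
z = 0.8929
SAT-scale = SAT = 500 + 100z
Carry z at full precision (z = 5.0 / 5.6) into the conversion:
SAT-scale = 500 + 100 * (5.0 / 5.6) = 500 + 500 / 5.6
SAT-scale = 500 + 89.2857
SAT-scale = 589.2857

589.2857


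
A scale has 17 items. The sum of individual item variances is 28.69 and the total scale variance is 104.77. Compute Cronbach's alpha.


alpha = (k/(k-1)) * (1 - sum(si^2)/s_total^2)
= (17/16) * (1 - 28.69/104.77)
alpha = 0.7715

0.7715


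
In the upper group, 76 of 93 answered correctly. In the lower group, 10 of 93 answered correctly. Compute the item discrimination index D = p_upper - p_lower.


p_upper = 76/93 = 0.8172
p_lower = 10/93 = 0.1075
D = 0.8172 - 0.1075 = 0.7097

0.7097


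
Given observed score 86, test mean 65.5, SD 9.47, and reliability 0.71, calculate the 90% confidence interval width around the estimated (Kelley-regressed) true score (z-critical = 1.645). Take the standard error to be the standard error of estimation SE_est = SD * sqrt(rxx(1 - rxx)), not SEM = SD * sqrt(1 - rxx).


True score estimate = 0.71*86 + 0.29*65.5 = 80.055
SE_est = SD * sqrt(rxx * (1 - rxx)) = 9.47 * sqrt(0.71 * 0.29) = 9.47 * sqrt(0.2059) = 4.297127
CI = T_est +/- z * SE_est, so width = 2 * z * SE_est = 2 * 1.645 * 4.297127
Width = 14.1375

14.1375


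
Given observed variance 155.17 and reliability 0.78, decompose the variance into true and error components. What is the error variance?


var_true = rxx * var_obs = 0.78 * 155.17 = 121.0326
var_error = var_obs - var_true
var_error = 155.17 - 121.0326
var_error = 34.1374

34.1374


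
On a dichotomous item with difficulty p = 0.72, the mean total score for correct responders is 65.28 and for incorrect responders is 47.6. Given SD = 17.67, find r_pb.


q = 1 - p = 0.28
rpb = ((M1 - M0) / SD) * sqrt(p * q)
rpb = ((65.28 - 47.6) / 17.67) * sqrt(0.72 * 0.28)
rpb = 0.4493

0.4493


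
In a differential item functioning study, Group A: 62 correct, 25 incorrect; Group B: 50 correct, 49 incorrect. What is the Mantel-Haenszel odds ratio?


Odds_A = 62/25 = 2.48
Odds_B = 50/49 = 1.0204
OR = Odds_A / Odds_B = 2.48 / 1.0204
Exactly, OR = (62 * 49) / (25 * 50) = 3038 / 1250
OR = 2.4304

2.4304


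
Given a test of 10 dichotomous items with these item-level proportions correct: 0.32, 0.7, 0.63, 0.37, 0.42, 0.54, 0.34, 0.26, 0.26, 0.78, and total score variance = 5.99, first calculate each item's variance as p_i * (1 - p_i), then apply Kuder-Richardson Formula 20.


For each item, compute p_i * q_i:
  Item 1: 0.32 * 0.68 = 0.2176
  Item 2: 0.7 * 0.3 = 0.21
  Item 3: 0.63 * 0.37 = 0.2331
  Item 4: 0.37 * 0.63 = 0.2331
  Item 5: 0.42 * 0.58 = 0.2436
  Item 6: 0.54 * 0.46 = 0.2484
  Item 7: 0.34 * 0.66 = 0.2244
  Item 8: 0.26 * 0.74 = 0.1924
  Item 9: 0.26 * 0.74 = 0.1924
  Item 10: 0.78 * 0.22 = 0.1716
Sum(p_i * q_i) = 0.2176 + 0.21 + 0.2331 + 0.2331 + 0.2436 + 0.2484 + 0.2244 + 0.1924 + 0.1924 + 0.1716 = 2.1666
KR-20 = (k/(k-1)) * (1 - Sum(p_i*q_i) / Var_total)
= (10/9) * (1 - 2.1666/5.99)
= 1.1111 * 0.6383
KR-20 = 0.7092

0.7092


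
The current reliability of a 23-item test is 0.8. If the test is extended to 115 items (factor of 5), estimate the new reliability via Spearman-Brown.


r_new = (n * rxx) / (1 + (n-1) * rxx)
r_new = (5 * 0.8) / (1 + 4 * 0.8)
r_new = 4.0 / 4.2
r_new = 0.9524

0.9524


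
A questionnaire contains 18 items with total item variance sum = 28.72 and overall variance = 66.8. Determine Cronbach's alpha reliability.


alpha = (k/(k-1)) * (1 - sum(si^2)/s_total^2)
= (18/17) * (1 - 28.72/66.8)
alpha = 0.6036

0.6036


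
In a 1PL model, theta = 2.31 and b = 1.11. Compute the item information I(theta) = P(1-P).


P = 1/(1+exp(-(2.31-1.11))) = 0.7685
I = P*(1-P) = 0.7685 * 0.2315
I = 0.1779

0.1779


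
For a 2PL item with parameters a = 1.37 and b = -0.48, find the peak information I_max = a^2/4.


For 2PL, max info at theta = b = -0.48
I_max = a^2 / 4 = 1.37^2 / 4
= 1.8769 / 4
I_max = 0.4692

0.4692


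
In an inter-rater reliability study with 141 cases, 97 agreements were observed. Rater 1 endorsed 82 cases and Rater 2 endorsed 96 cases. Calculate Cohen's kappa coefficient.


P_o = 97/141 = 0.687943
P_e = (82*96 + 59*45) / 19881 = 0.529501
kappa = (P_o - P_e) / (1 - P_e)
kappa = (0.687943 - 0.529501) / (1 - 0.529501)
kappa = 0.3368

0.3368


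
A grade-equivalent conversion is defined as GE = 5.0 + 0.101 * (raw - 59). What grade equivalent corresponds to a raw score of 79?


raw - median = 79 - 59 = 20
slope * diff = 0.101 * 20 = 2.02
GE = 5.0 + 2.02
GE = 7.02

7.02


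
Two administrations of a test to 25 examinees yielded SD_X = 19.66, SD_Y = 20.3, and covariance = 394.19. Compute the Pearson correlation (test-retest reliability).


r = cov(X,Y) / (SD_X * SD_Y)
r = 394.19 / (19.66 * 20.3)
r = 394.19 / 399.098
r = 0.9877

0.9877


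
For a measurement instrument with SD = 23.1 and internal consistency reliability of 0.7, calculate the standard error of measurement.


SEM = SD * sqrt(1 - rxx)
SEM = 23.1 * sqrt(1 - 0.7)
SEM = 23.1 * sqrt(0.3) = 23.1 * 0.547723
SEM = 12.6524

12.6524


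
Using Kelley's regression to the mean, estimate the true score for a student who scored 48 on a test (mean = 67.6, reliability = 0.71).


T_est = rxx * X + (1 - rxx) * mean
T_est = 0.71 * 48 + 0.29 * 67.6
T_est = 34.08 + 19.604
T_est = 53.684

53.684


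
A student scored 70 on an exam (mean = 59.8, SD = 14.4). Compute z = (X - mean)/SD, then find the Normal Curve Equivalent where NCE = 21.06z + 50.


z = (X - mean) / SD = (70 - 59.8) / 14.4
z = 10.2 / 14.4
z = 0.7083
NCE = NCE = 21.06z + 50
Carry z at full precision (z = 10.2 / 14.4) into the conversion:
NCE = 21.06 * (10.2 / 14.4) + 50 = 214.812 / 14.4 + 50
NCE = 14.9175 + 50
NCE = 64.9175

64.9175


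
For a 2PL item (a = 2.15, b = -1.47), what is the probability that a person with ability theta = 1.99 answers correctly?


a*(theta - b) = 2.15 * (1.99 - -1.47) = 7.439
exp(-7.439) = 0.0006
P = 1 / (1 + 0.0006)
P = 0.9994

0.9994


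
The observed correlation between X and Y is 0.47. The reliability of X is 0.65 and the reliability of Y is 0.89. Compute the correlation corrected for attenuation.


r_corrected = rxy / sqrt(rxx * ryy)
= 0.47 / sqrt(0.65 * 0.89)
= 0.47 / sqrt(0.5785)
= 0.47 / 0.760592
r_corrected = 0.6179

0.6179


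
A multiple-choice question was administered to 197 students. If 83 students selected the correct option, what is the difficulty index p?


Item difficulty p = number correct / total examinees
p = 83 / 197
p = 0.4213

0.4213


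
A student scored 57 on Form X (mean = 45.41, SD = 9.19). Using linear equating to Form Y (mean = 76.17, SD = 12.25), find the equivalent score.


slope = SD_Y / SD_X = 12.25 / 9.19 ~ 1.333
intercept = mean_Y - slope * mean_X = 76.17 - (12.25 / 9.19) * 45.41 ~ 15.6398
Y = slope * X + intercept. To avoid rounding drift from the rounded slope/intercept, evaluate the equivalent form Y = mean_Y + SD_Y * (X - mean_X) / SD_X at full precision:
Y = 76.17 + 12.25 * (57 - 45.41) / 9.19
Y = 76.17 + 12.25 * 11.59 / 9.19
Y = 76.17 + 141.9775 / 9.19
Y = 76.17 + 15.4491
Y = 91.6191

91.6191


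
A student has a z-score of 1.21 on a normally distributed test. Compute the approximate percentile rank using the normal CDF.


CDF(z) = 0.5 * (1 + erf(z/sqrt(2)))
erf(0.8556) = 0.7737
CDF = 0.8869
Percentile rank = 0.8869 * 100 = 88.69

88.69


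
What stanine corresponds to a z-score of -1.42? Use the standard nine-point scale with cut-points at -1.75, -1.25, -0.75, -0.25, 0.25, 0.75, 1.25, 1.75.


Stanine boundaries: [-1.75, -1.25, -0.75, -0.25, 0.25, 0.75, 1.25, 1.75]
z = -1.42
Check each boundary:
  z >= -1.75 -> could be stanine 2
  z < -1.25
  z < -0.75
  z < -0.25
  z < 0.25
  z < 0.75
  z < 1.25
  z < 1.75
Highest qualifying boundary gives stanine = 2

2


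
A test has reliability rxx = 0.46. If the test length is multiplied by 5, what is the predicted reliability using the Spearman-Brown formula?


r_new = (n * rxx) / (1 + (n-1) * rxx)
r_new = (5 * 0.46) / (1 + 4 * 0.46)
r_new = 2.3 / 2.84
r_new = 0.8099

0.8099


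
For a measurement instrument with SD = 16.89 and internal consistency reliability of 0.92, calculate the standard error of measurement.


SEM = SD * sqrt(1 - rxx)
SEM = 16.89 * sqrt(1 - 0.92)
SEM = 16.89 * sqrt(0.08) = 16.89 * 0.282843
SEM = 4.7772

4.7772


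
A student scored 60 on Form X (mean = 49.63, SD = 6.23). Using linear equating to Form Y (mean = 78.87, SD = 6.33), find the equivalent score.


slope = SD_Y / SD_X = 6.33 / 6.23 ~ 1.0161
intercept = mean_Y - slope * mean_X = 78.87 - (6.33 / 6.23) * 49.63 ~ 28.4434
Y = slope * X + intercept. To avoid rounding drift from the rounded slope/intercept, evaluate the equivalent form Y = mean_Y + SD_Y * (X - mean_X) / SD_X at full precision:
Y = 78.87 + 6.33 * (60 - 49.63) / 6.23
Y = 78.87 + 6.33 * 10.37 / 6.23
Y = 78.87 + 65.6421 / 6.23
Y = 78.87 + 10.5365
Y = 89.4065

89.4065


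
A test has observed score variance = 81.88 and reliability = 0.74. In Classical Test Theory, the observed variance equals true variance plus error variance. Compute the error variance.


var_true = rxx * var_obs = 0.74 * 81.88 = 60.5912
var_error = var_obs - var_true
var_error = 81.88 - 60.5912
var_error = 21.2888

21.2888


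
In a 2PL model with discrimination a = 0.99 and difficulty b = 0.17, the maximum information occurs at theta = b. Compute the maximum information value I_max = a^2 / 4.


For 2PL, max info at theta = b = 0.17
I_max = a^2 / 4 = 0.99^2 / 4
= 0.9801 / 4
I_max = 0.245

0.245


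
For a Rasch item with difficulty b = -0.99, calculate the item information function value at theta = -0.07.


P = 1/(1+exp(-(-0.07--0.99))) = 0.715
I = P*(1-P) = 0.715 * 0.285
I = 0.2038

0.2038


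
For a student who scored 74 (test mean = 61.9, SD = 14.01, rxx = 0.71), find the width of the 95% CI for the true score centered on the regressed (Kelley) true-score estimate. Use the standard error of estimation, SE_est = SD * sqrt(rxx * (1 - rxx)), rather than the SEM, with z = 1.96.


True score estimate = 0.71*74 + 0.29*61.9 = 70.491
SE_est = SD * sqrt(rxx * (1 - rxx)) = 14.01 * sqrt(0.71 * 0.29) = 14.01 * sqrt(0.2059) = 6.357206
CI = T_est +/- z * SE_est, so width = 2 * z * SE_est = 2 * 1.96 * 6.357206
Width = 24.9202

24.9202


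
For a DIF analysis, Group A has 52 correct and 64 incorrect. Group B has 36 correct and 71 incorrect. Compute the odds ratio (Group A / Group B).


Odds_A = 52/64 = 0.8125
Odds_B = 36/71 = 0.507
OR = Odds_A / Odds_B = 0.8125 / 0.507
Exactly, OR = (52 * 71) / (64 * 36) = 3692 / 2304
OR = 1.6024

1.6024


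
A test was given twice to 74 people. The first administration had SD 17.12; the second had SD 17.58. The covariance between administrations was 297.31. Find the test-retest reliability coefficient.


r = cov(X,Y) / (SD_X * SD_Y)
r = 297.31 / (17.12 * 17.58)
r = 297.31 / 300.9696
r = 0.9878

0.9878


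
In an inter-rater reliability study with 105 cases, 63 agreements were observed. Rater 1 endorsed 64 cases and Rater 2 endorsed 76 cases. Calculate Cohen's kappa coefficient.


P_o = 63/105 = 0.6
P_e = (64*76 + 41*29) / 11025 = 0.549025
kappa = (P_o - P_e) / (1 - P_e)
kappa = (0.6 - 0.549025) / (1 - 0.549025)
kappa = 0.113

0.113


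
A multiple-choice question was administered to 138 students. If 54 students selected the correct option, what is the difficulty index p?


Item difficulty p = number correct / total examinees
p = 54 / 138
p = 0.3913

0.3913


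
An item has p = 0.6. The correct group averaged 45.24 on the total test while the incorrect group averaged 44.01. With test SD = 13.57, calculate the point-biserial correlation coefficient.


q = 1 - p = 0.4
rpb = ((M1 - M0) / SD) * sqrt(p * q)
rpb = ((45.24 - 44.01) / 13.57) * sqrt(0.6 * 0.4)
rpb = 0.0444

0.0444


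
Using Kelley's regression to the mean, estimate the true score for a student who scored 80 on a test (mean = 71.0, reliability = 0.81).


T_est = rxx * X + (1 - rxx) * mean
T_est = 0.81 * 80 + 0.19 * 71.0
T_est = 64.8 + 13.49
T_est = 78.29

78.29


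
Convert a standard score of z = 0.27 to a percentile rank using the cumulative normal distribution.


CDF(z) = 0.5 * (1 + erf(z/sqrt(2)))
erf(0.1909) = 0.2128
CDF = 0.6064
Percentile rank = 0.6064 * 100 = 60.64

60.64


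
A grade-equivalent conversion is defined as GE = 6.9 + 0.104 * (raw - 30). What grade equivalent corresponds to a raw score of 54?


raw - median = 54 - 30 = 24
slope * diff = 0.104 * 24 = 2.496
GE = 6.9 + 2.496
GE = 9.396

9.396


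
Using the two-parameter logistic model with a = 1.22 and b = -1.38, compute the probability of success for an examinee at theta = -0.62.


a*(theta - b) = 1.22 * (-0.62 - -1.38) = 0.9272
exp(-0.9272) = 0.3957
P = 1 / (1 + 0.3957)
P = 0.7165

0.7165


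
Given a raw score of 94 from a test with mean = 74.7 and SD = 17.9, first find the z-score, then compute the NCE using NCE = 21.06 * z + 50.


z = (X - mean) / SD = (94 - 74.7) / 17.9
z = 19.3 / 17.9
z = 1.0782
NCE = NCE = 21.06z + 50
Carry z at full precision (z = 19.3 / 17.9) into the conversion:
NCE = 21.06 * (19.3 / 17.9) + 50 = 406.458 / 17.9 + 50
NCE = 22.7072 + 50
NCE = 72.7072

72.7072


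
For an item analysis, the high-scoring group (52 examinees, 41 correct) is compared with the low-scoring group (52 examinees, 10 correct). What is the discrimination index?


p_upper = 41/52 = 0.7885
p_lower = 10/52 = 0.1923
D = 0.7885 - 0.1923 = 0.5962

0.5962


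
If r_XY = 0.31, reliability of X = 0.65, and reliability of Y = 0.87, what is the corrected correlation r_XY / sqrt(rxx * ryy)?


r_corrected = rxy / sqrt(rxx * ryy)
= 0.31 / sqrt(0.65 * 0.87)
= 0.31 / sqrt(0.5655)
= 0.31 / 0.751997
r_corrected = 0.4122

0.4122


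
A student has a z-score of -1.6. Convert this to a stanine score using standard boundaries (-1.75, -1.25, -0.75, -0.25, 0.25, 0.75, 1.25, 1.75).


Stanine boundaries: [-1.75, -1.25, -0.75, -0.25, 0.25, 0.75, 1.25, 1.75]
z = -1.6
Check each boundary:
  z >= -1.75 -> could be stanine 2
  z < -1.25
  z < -0.75
  z < -0.25
  z < 0.25
  z < 0.75
  z < 1.25
  z < 1.75
Highest qualifying boundary gives stanine = 2

2


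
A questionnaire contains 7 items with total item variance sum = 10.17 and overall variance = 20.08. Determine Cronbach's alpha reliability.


alpha = (k/(k-1)) * (1 - sum(si^2)/s_total^2)
= (7/6) * (1 - 10.17/20.08)
alpha = 0.5758

0.5758


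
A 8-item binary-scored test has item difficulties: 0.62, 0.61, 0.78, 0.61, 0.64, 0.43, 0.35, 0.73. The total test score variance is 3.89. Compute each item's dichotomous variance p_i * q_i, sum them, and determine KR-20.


For each item, compute p_i * q_i:
  Item 1: 0.62 * 0.38 = 0.2356
  Item 2: 0.61 * 0.39 = 0.2379
  Item 3: 0.78 * 0.22 = 0.1716
  Item 4: 0.61 * 0.39 = 0.2379
  Item 5: 0.64 * 0.36 = 0.2304
  Item 6: 0.43 * 0.57 = 0.2451
  Item 7: 0.35 * 0.65 = 0.2275
  Item 8: 0.73 * 0.27 = 0.1971
Sum(p_i * q_i) = 0.2356 + 0.2379 + 0.1716 + 0.2379 + 0.2304 + 0.2451 + 0.2275 + 0.1971 = 1.7831
KR-20 = (k/(k-1)) * (1 - Sum(p_i*q_i) / Var_total)
= (8/7) * (1 - 1.7831/3.89)
= 1.1429 * 0.5416
KR-20 = 0.619

0.619


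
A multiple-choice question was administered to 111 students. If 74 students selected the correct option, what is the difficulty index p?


Item difficulty p = number correct / total examinees
p = 74 / 111
p = 0.6667

0.6667


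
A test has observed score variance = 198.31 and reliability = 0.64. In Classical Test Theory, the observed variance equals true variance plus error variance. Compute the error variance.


var_true = rxx * var_obs = 0.64 * 198.31 = 126.9184
var_error = var_obs - var_true
var_error = 198.31 - 126.9184
var_error = 71.3916

71.3916


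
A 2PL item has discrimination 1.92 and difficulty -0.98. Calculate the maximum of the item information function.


For 2PL, max info at theta = b = -0.98
I_max = a^2 / 4 = 1.92^2 / 4
= 3.6864 / 4
I_max = 0.9216

0.9216


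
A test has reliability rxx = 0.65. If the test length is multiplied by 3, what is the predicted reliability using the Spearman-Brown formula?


r_new = (n * rxx) / (1 + (n-1) * rxx)
r_new = (3 * 0.65) / (1 + 2 * 0.65)
r_new = 1.95 / 2.3
r_new = 0.8478

0.8478


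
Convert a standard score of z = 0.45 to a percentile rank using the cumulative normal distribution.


CDF(z) = 0.5 * (1 + erf(z/sqrt(2)))
erf(0.3182) = 0.3473
CDF = 0.6736
Percentile rank = 0.6736 * 100 = 67.36

67.36


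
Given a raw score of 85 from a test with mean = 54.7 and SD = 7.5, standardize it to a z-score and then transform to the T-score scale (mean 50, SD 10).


z = (X - mean) / SD = (85 - 54.7) / 7.5
z = 30.3 / 7.5
z = 4.04
T-score = T = 50 + 10z
Carry z at full precision (z = 30.3 / 7.5) into the conversion:
T-score = 50 + 10 * (30.3 / 7.5) = 50 + 303 / 7.5
T-score = 50 + 40.4
T-score = 90.4

90.4


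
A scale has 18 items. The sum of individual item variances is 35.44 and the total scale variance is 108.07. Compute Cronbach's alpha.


alpha = (k/(k-1)) * (1 - sum(si^2)/s_total^2)
= (18/17) * (1 - 35.44/108.07)
alpha = 0.7116

0.7116


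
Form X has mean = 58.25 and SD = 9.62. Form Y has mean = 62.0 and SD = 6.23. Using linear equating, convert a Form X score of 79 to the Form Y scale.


slope = SD_Y / SD_X = 6.23 / 9.62 ~ 0.6476
intercept = mean_Y - slope * mean_X = 62.0 - (6.23 / 9.62) * 58.25 ~ 24.2768
Y = slope * X + intercept. To avoid rounding drift from the rounded slope/intercept, evaluate the equivalent form Y = mean_Y + SD_Y * (X - mean_X) / SD_X at full precision:
Y = 62.0 + 6.23 * (79 - 58.25) / 9.62
Y = 62.0 + 6.23 * 20.75 / 9.62
Y = 62.0 + 129.2725 / 9.62
Y = 62.0 + 13.4379
Y = 75.4379

75.4379


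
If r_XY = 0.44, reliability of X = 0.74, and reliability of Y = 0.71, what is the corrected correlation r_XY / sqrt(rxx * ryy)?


r_corrected = rxy / sqrt(rxx * ryy)
= 0.44 / sqrt(0.74 * 0.71)
= 0.44 / sqrt(0.5254)
= 0.44 / 0.724845
r_corrected = 0.607

0.607


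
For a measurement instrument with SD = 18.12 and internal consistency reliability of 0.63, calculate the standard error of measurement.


SEM = SD * sqrt(1 - rxx)
SEM = 18.12 * sqrt(1 - 0.63)
SEM = 18.12 * sqrt(0.37) = 18.12 * 0.608276
SEM = 11.022

11.022


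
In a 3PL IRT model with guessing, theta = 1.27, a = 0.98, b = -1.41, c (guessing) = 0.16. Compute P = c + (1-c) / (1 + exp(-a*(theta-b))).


logit = 0.98*(1.27 - -1.41) = 2.6264
P* = 1/(1 + exp(-2.6264)) = 0.9325
P = 0.16 + (1 - 0.16) * 0.9325
P = 0.9433

0.9433


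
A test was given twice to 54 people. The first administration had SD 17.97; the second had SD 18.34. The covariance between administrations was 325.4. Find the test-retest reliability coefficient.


r = cov(X,Y) / (SD_X * SD_Y)
r = 325.4 / (17.97 * 18.34)
r = 325.4 / 329.5698
r = 0.9873

0.9873


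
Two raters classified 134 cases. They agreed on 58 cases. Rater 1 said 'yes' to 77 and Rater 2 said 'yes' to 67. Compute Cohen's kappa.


P_o = 58/134 = 0.432836
P_e = (77*67 + 57*67) / 17956 = 0.5
kappa = (P_o - P_e) / (1 - P_e)
kappa = (0.432836 - 0.5) / (1 - 0.5)
kappa = -0.1343

-0.1343


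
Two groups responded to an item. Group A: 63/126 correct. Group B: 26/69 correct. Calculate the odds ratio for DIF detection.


Odds_A = 63/63 = 1.0
Odds_B = 26/43 = 0.6047
OR = Odds_A / Odds_B = 1.0 / 0.6047
Exactly, OR = (63 * 43) / (63 * 26) = 2709 / 1638
OR = 1.6538

1.6538


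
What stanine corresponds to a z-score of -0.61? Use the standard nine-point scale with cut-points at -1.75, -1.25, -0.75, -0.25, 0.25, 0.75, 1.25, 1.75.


Stanine boundaries: [-1.75, -1.25, -0.75, -0.25, 0.25, 0.75, 1.25, 1.75]
z = -0.61
Check each boundary:
  z >= -1.75 -> could be stanine 2
  z >= -1.25 -> could be stanine 3
  z >= -0.75 -> could be stanine 4
  z < -0.25
  z < 0.25
  z < 0.75
  z < 1.25
  z < 1.75
Highest qualifying boundary gives stanine = 4

4


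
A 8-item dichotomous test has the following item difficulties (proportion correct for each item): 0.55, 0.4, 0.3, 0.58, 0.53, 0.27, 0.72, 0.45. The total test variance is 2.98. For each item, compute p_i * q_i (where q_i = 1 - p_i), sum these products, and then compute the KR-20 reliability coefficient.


For each item, compute p_i * q_i:
  Item 1: 0.55 * 0.45 = 0.2475
  Item 2: 0.4 * 0.6 = 0.24
  Item 3: 0.3 * 0.7 = 0.21
  Item 4: 0.58 * 0.42 = 0.2436
  Item 5: 0.53 * 0.47 = 0.2491
  Item 6: 0.27 * 0.73 = 0.1971
  Item 7: 0.72 * 0.28 = 0.2016
  Item 8: 0.45 * 0.55 = 0.2475
Sum(p_i * q_i) = 0.2475 + 0.24 + 0.21 + 0.2436 + 0.2491 + 0.1971 + 0.2016 + 0.2475 = 1.8364
KR-20 = (k/(k-1)) * (1 - Sum(p_i*q_i) / Var_total)
= (8/7) * (1 - 1.8364/2.98)
= 1.1429 * 0.3838
KR-20 = 0.4386

0.4386


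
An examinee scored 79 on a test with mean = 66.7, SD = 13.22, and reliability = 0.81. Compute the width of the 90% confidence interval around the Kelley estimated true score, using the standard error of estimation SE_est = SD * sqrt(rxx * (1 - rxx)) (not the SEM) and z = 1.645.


True score estimate = 0.81*79 + 0.19*66.7 = 76.663
SE_est = SD * sqrt(rxx * (1 - rxx)) = 13.22 * sqrt(0.81 * 0.19) = 13.22 * sqrt(0.1539) = 5.186218
CI = T_est +/- z * SE_est, so width = 2 * z * SE_est = 2 * 1.645 * 5.186218
Width = 17.0627

17.0627


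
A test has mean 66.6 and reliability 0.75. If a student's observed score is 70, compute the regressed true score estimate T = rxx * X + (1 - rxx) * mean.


T_est = rxx * X + (1 - rxx) * mean
T_est = 0.75 * 70 + 0.25 * 66.6
T_est = 52.5 + 16.65
T_est = 69.15

69.15


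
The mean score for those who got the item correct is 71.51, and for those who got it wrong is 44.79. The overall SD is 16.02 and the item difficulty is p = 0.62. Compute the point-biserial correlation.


q = 1 - p = 0.38
rpb = ((M1 - M0) / SD) * sqrt(p * q)
rpb = ((71.51 - 44.79) / 16.02) * sqrt(0.62 * 0.38)
rpb = 0.8096

0.8096


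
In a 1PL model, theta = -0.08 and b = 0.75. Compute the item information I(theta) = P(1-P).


P = 1/(1+exp(-(-0.08-0.75))) = 0.3036
I = P*(1-P) = 0.3036 * 0.6964
I = 0.2114

0.2114


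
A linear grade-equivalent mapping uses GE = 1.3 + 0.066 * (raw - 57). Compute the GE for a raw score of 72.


raw - median = 72 - 57 = 15
slope * diff = 0.066 * 15 = 0.99
GE = 1.3 + 0.99
GE = 2.29

2.29


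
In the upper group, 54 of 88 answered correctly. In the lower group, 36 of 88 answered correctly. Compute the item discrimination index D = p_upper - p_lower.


p_upper = 54/88 = 0.6136
p_lower = 36/88 = 0.4091
D = 0.6136 - 0.4091 = 0.2045

0.2045


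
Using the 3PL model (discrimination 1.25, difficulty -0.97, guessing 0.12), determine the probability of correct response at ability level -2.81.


logit = 1.25*(-2.81 - -0.97) = -2.3
P* = 1/(1 + exp(--2.3)) = 0.0911
P = 0.12 + (1 - 0.12) * 0.0911
P = 0.2002

0.2002


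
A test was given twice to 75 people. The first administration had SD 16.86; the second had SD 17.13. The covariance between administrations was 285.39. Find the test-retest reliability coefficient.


r = cov(X,Y) / (SD_X * SD_Y)
r = 285.39 / (16.86 * 17.13)
r = 285.39 / 288.8118
r = 0.9882

0.9882


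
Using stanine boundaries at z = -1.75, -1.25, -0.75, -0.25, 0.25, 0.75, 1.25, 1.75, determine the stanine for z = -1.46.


Stanine boundaries: [-1.75, -1.25, -0.75, -0.25, 0.25, 0.75, 1.25, 1.75]
z = -1.46
Check each boundary:
  z >= -1.75 -> could be stanine 2
  z < -1.25
  z < -0.75
  z < -0.25
  z < 0.25
  z < 0.75
  z < 1.25
  z < 1.75
Highest qualifying boundary gives stanine = 2

2


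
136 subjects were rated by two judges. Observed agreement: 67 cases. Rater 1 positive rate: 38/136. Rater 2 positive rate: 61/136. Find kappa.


P_o = 67/136 = 0.492647
P_e = (38*61 + 98*75) / 18496 = 0.522708
kappa = (P_o - P_e) / (1 - P_e)
kappa = (0.492647 - 0.522708) / (1 - 0.522708)
kappa = -0.063

-0.063


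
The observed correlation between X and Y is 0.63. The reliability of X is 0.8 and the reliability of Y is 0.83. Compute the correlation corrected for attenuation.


r_corrected = rxy / sqrt(rxx * ryy)
= 0.63 / sqrt(0.8 * 0.83)
= 0.63 / sqrt(0.664)
= 0.63 / 0.814862
r_corrected = 0.7731

0.7731


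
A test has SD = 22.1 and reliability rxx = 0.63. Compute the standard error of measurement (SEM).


SEM = SD * sqrt(1 - rxx)
SEM = 22.1 * sqrt(1 - 0.63)
SEM = 22.1 * sqrt(0.37) = 22.1 * 0.608276
SEM = 13.4429

13.4429


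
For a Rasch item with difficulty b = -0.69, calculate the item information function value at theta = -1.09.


P = 1/(1+exp(-(-1.09--0.69))) = 0.4013
I = P*(1-P) = 0.4013 * 0.5987
I = 0.2403

0.2403


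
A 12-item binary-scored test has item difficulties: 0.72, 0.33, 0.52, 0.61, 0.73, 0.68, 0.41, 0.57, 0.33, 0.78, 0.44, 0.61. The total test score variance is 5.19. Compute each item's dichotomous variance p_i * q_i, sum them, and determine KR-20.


For each item, compute p_i * q_i:
  Item 1: 0.72 * 0.28 = 0.2016
  Item 2: 0.33 * 0.67 = 0.2211
  Item 3: 0.52 * 0.48 = 0.2496
  Item 4: 0.61 * 0.39 = 0.2379
  Item 5: 0.73 * 0.27 = 0.1971
  Item 6: 0.68 * 0.32 = 0.2176
  Item 7: 0.41 * 0.59 = 0.2419
  Item 8: 0.57 * 0.43 = 0.2451
  Item 9: 0.33 * 0.67 = 0.2211
  Item 10: 0.78 * 0.22 = 0.1716
  Item 11: 0.44 * 0.56 = 0.2464
  Item 12: 0.61 * 0.39 = 0.2379
Sum(p_i * q_i) = 0.2016 + 0.2211 + 0.2496 + 0.2379 + 0.1971 + 0.2176 + 0.2419 + 0.2451 + 0.2211 + 0.1716 + 0.2464 + 0.2379 = 2.6889
KR-20 = (k/(k-1)) * (1 - Sum(p_i*q_i) / Var_total)
= (12/11) * (1 - 2.6889/5.19)
= 1.0909 * 0.4819
KR-20 = 0.5257

0.5257


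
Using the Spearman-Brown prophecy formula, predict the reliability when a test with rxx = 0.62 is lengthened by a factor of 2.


r_new = (n * rxx) / (1 + (n-1) * rxx)
r_new = (2 * 0.62) / (1 + 1 * 0.62)
r_new = 1.24 / 1.62
r_new = 0.7654

0.7654


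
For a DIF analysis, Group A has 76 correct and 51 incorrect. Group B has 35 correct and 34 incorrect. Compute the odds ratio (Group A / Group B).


Odds_A = 76/51 = 1.4902
Odds_B = 35/34 = 1.0294
OR = Odds_A / Odds_B = 1.4902 / 1.0294
Exactly, OR = (76 * 34) / (51 * 35) = 2584 / 1785
OR = 1.4476

1.4476


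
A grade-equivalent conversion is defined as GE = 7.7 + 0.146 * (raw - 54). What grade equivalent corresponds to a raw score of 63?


raw - median = 63 - 54 = 9
slope * diff = 0.146 * 9 = 1.314
GE = 7.7 + 1.314
GE = 9.014

9.014


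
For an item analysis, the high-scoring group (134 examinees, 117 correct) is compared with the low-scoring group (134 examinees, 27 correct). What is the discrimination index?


p_upper = 117/134 = 0.8731
p_lower = 27/134 = 0.2015
D = 0.8731 - 0.2015 = 0.6716

0.6716


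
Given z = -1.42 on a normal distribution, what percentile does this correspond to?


CDF(z) = 0.5 * (1 + erf(z/sqrt(2)))
erf(-1.0041) = -0.8444
CDF = 0.0778
Percentile rank = 0.0778 * 100 = 7.78

7.78


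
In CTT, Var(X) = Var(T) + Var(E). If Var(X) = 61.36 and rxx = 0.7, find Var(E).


var_true = rxx * var_obs = 0.7 * 61.36 = 42.952
var_error = var_obs - var_true
var_error = 61.36 - 42.952
var_error = 18.408

18.408


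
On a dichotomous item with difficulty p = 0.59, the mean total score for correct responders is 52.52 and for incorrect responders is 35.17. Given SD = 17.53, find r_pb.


q = 1 - p = 0.41
rpb = ((M1 - M0) / SD) * sqrt(p * q)
rpb = ((52.52 - 35.17) / 17.53) * sqrt(0.59 * 0.41)
rpb = 0.4868

0.4868


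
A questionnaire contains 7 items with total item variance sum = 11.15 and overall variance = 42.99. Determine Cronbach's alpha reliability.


alpha = (k/(k-1)) * (1 - sum(si^2)/s_total^2)
= (7/6) * (1 - 11.15/42.99)
alpha = 0.8641

0.8641


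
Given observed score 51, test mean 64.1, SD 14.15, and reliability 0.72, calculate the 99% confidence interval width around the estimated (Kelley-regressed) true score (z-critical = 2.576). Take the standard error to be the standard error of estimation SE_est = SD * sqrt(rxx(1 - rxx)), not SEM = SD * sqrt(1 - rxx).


True score estimate = 0.72*51 + 0.28*64.1 = 54.668
SE_est = SD * sqrt(rxx * (1 - rxx)) = 14.15 * sqrt(0.72 * 0.28) = 14.15 * sqrt(0.2016) = 6.353334
CI = T_est +/- z * SE_est, so width = 2 * z * SE_est = 2 * 2.576 * 6.353334
Width = 32.7324

32.7324


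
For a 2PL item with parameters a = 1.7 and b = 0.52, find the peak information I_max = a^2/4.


For 2PL, max info at theta = b = 0.52
I_max = a^2 / 4 = 1.7^2 / 4
= 2.89 / 4
I_max = 0.7225

0.7225


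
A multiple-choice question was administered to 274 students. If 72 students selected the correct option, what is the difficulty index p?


Item difficulty p = number correct / total examinees
p = 72 / 274
p = 0.2628

0.2628


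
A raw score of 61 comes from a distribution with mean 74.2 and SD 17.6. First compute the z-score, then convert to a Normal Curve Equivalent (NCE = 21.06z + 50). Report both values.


z = (X - mean) / SD = (61 - 74.2) / 17.6
z = -13.2 / 17.6
z = -0.75
NCE = NCE = 21.06z + 50
Carry z at full precision (z = -13.2 / 17.6) into the conversion:
NCE = 21.06 * (-13.2 / 17.6) + 50 = -277.992 / 17.6 + 50
NCE = -15.795 + 50
NCE = 34.205

34.205


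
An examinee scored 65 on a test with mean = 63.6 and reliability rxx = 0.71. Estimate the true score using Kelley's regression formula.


T_est = rxx * X + (1 - rxx) * mean
T_est = 0.71 * 65 + 0.29 * 63.6
T_est = 46.15 + 18.444
T_est = 64.594

64.594


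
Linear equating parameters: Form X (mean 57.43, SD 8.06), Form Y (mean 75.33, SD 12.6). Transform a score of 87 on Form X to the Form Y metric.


slope = SD_Y / SD_X = 12.6 / 8.06 ~ 1.5633
intercept = mean_Y - slope * mean_X = 75.33 - (12.6 / 8.06) * 57.43 ~ -14.4489
Y = slope * X + intercept. To avoid rounding drift from the rounded slope/intercept, evaluate the equivalent form Y = mean_Y + SD_Y * (X - mean_X) / SD_X at full precision:
Y = 75.33 + 12.6 * (87 - 57.43) / 8.06
Y = 75.33 + 12.6 * 29.57 / 8.06
Y = 75.33 + 372.582 / 8.06
Y = 75.33 + 46.2261
Y = 121.5561

121.5561


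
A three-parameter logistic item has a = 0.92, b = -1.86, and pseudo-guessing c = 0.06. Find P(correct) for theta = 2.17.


logit = 0.92*(2.17 - -1.86) = 3.7076
P* = 1/(1 + exp(-3.7076)) = 0.9761
P = 0.06 + (1 - 0.06) * 0.9761
P = 0.9775

0.9775


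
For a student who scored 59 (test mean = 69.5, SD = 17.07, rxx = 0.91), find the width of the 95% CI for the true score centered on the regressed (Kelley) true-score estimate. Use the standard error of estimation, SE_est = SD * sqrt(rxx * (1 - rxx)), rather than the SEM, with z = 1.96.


True score estimate = 0.91*59 + 0.09*69.5 = 59.945
SE_est = SD * sqrt(rxx * (1 - rxx)) = 17.07 * sqrt(0.91 * 0.09) = 17.07 * sqrt(0.0819) = 4.885123
CI = T_est +/- z * SE_est, so width = 2 * z * SE_est = 2 * 1.96 * 4.885123
Width = 19.1497

19.1497


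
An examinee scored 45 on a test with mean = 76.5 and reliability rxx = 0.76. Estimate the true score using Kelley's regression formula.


T_est = rxx * X + (1 - rxx) * mean
T_est = 0.76 * 45 + 0.24 * 76.5
T_est = 34.2 + 18.36
T_est = 52.56

52.56


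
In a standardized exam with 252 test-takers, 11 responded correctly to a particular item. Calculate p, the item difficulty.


Item difficulty p = number correct / total examinees
p = 11 / 252
p = 0.0437

0.0437


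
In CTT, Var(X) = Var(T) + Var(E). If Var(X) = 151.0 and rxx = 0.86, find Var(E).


var_true = rxx * var_obs = 0.86 * 151.0 = 129.86
var_error = var_obs - var_true
var_error = 151.0 - 129.86
var_error = 21.14

21.14


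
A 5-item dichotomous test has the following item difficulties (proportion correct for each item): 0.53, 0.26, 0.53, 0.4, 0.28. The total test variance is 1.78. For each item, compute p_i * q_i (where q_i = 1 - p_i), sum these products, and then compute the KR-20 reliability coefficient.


For each item, compute p_i * q_i:
  Item 1: 0.53 * 0.47 = 0.2491
  Item 2: 0.26 * 0.74 = 0.1924
  Item 3: 0.53 * 0.47 = 0.2491
  Item 4: 0.4 * 0.6 = 0.24
  Item 5: 0.28 * 0.72 = 0.2016
Sum(p_i * q_i) = 0.2491 + 0.1924 + 0.2491 + 0.24 + 0.2016 = 1.1322
KR-20 = (k/(k-1)) * (1 - Sum(p_i*q_i) / Var_total)
= (5/4) * (1 - 1.1322/1.78)
= 1.25 * 0.3639
KR-20 = 0.4549

0.4549


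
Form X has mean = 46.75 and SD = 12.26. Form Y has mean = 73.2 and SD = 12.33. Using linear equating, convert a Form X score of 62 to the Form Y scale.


slope = SD_Y / SD_X = 12.33 / 12.26 ~ 1.0057
intercept = mean_Y - slope * mean_X = 73.2 - (12.33 / 12.26) * 46.75 ~ 26.1831
Y = slope * X + intercept. To avoid rounding drift from the rounded slope/intercept, evaluate the equivalent form Y = mean_Y + SD_Y * (X - mean_X) / SD_X at full precision:
Y = 73.2 + 12.33 * (62 - 46.75) / 12.26
Y = 73.2 + 12.33 * 15.25 / 12.26
Y = 73.2 + 188.0325 / 12.26
Y = 73.2 + 15.3371
Y = 88.5371

88.5371


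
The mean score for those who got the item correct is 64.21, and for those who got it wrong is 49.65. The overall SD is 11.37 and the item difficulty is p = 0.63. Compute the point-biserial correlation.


q = 1 - p = 0.37
rpb = ((M1 - M0) / SD) * sqrt(p * q)
rpb = ((64.21 - 49.65) / 11.37) * sqrt(0.63 * 0.37)
rpb = 0.6183

0.6183


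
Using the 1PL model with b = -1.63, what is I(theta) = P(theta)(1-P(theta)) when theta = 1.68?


P = 1/(1+exp(-(1.68--1.63))) = 0.9648
I = P*(1-P) = 0.9648 * 0.0352
I = 0.034

0.034


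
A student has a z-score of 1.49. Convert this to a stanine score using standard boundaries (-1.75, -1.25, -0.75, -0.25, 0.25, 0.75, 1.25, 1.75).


Stanine boundaries: [-1.75, -1.25, -0.75, -0.25, 0.25, 0.75, 1.25, 1.75]
z = 1.49
Check each boundary:
  z >= -1.75 -> could be stanine 2
  z >= -1.25 -> could be stanine 3
  z >= -0.75 -> could be stanine 4
  z >= -0.25 -> could be stanine 5
  z >= 0.25 -> could be stanine 6
  z >= 0.75 -> could be stanine 7
  z >= 1.25 -> could be stanine 8
  z < 1.75
Highest qualifying boundary gives stanine = 8

8


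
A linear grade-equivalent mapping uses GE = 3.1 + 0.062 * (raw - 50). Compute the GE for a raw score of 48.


raw - median = 48 - 50 = -2
slope * diff = 0.062 * -2 = -0.124
GE = 3.1 + -0.124
GE = 2.976

2.976


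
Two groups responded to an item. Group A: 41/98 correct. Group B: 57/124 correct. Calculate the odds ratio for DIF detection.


Odds_A = 41/57 = 0.7193
Odds_B = 57/67 = 0.8507
OR = Odds_A / Odds_B = 0.7193 / 0.8507
Exactly, OR = (41 * 67) / (57 * 57) = 2747 / 3249
OR = 0.8455

0.8455


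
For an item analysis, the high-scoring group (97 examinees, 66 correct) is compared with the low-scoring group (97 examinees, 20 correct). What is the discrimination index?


p_upper = 66/97 = 0.6804
p_lower = 20/97 = 0.2062
D = 0.6804 - 0.2062 = 0.4742

0.4742


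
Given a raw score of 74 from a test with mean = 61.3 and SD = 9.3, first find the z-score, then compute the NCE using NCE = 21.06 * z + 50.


z = (X - mean) / SD = (74 - 61.3) / 9.3
z = 12.7 / 9.3
z = 1.3656
NCE = NCE = 21.06z + 50
Carry z at full precision (z = 12.7 / 9.3) into the conversion:
NCE = 21.06 * (12.7 / 9.3) + 50 = 267.462 / 9.3 + 50
NCE = 28.7594 + 50
NCE = 78.7594

78.7594


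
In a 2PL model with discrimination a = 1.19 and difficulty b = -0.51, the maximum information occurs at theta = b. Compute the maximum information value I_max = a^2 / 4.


For 2PL, max info at theta = b = -0.51
I_max = a^2 / 4 = 1.19^2 / 4
= 1.4161 / 4
I_max = 0.354

0.354


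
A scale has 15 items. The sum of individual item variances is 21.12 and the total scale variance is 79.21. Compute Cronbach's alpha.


alpha = (k/(k-1)) * (1 - sum(si^2)/s_total^2)
= (15/14) * (1 - 21.12/79.21)
alpha = 0.7858

0.7858


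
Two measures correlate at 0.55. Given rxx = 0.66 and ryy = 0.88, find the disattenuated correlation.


r_corrected = rxy / sqrt(rxx * ryy)
= 0.55 / sqrt(0.66 * 0.88)
= 0.55 / sqrt(0.5808)
= 0.55 / 0.762102
r_corrected = 0.7217

0.7217


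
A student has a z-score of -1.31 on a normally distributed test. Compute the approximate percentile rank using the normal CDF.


CDF(z) = 0.5 * (1 + erf(z/sqrt(2)))
erf(-0.9263) = -0.8098
CDF = 0.0951
Percentile rank = 0.0951 * 100 = 9.51

9.51


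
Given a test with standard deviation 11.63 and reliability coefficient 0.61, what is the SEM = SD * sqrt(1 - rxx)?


SEM = SD * sqrt(1 - rxx)
SEM = 11.63 * sqrt(1 - 0.61)
SEM = 11.63 * sqrt(0.39) = 11.63 * 0.6245
SEM = 7.2629

7.2629


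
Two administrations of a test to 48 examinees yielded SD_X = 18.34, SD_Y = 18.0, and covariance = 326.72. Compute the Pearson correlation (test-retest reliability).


r = cov(X,Y) / (SD_X * SD_Y)
r = 326.72 / (18.34 * 18.0)
r = 326.72 / 330.12
r = 0.9897

0.9897


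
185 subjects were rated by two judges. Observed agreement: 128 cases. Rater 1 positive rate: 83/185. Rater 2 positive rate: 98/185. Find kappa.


P_o = 128/185 = 0.691892
P_e = (83*98 + 102*87) / 34225 = 0.496947
kappa = (P_o - P_e) / (1 - P_e)
kappa = (0.691892 - 0.496947) / (1 - 0.496947)
kappa = 0.3875

0.3875
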